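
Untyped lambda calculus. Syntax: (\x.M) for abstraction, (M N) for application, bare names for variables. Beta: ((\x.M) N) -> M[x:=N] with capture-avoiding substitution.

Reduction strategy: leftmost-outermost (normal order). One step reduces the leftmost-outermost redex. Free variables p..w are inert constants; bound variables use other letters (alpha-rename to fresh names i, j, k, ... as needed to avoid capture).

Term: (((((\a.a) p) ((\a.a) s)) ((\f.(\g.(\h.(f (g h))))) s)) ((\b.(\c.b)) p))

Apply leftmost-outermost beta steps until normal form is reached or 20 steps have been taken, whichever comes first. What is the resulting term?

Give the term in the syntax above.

Step 0: (((((\a.a) p) ((\a.a) s)) ((\f.(\g.(\h.(f (g h))))) s)) ((\b.(\c.b)) p))
Step 1: (((p ((\a.a) s)) ((\f.(\g.(\h.(f (g h))))) s)) ((\b.(\c.b)) p))
Step 2: (((p s) ((\f.(\g.(\h.(f (g h))))) s)) ((\b.(\c.b)) p))
Step 3: (((p s) (\g.(\h.(s (g h))))) ((\b.(\c.b)) p))
Step 4: (((p s) (\g.(\h.(s (g h))))) (\c.p))

Answer: (((p s) (\g.(\h.(s (g h))))) (\c.p))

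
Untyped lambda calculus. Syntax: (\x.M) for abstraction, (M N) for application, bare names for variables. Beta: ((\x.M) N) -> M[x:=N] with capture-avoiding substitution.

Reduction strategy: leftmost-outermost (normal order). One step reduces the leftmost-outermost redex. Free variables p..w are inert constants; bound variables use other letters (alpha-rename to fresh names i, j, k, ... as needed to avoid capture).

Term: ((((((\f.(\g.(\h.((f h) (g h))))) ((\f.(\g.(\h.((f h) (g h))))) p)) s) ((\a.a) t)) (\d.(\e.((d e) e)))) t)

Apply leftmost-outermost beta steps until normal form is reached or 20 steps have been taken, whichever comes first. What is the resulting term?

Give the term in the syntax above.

Answer: ((((p (s t)) (t (s t))) (\d.(\e.((d e) e)))) t)

Derivation:
Step 0: ((((((\f.(\g.(\h.((f h) (g h))))) ((\f.(\g.(\h.((f h) (g h))))) p)) s) ((\a.a) t)) (\d.(\e.((d e) e)))) t)
Step 1: (((((\g.(\h.((((\f.(\g.(\h.((f h) (g h))))) p) h) (g h)))) s) ((\a.a) t)) (\d.(\e.((d e) e)))) t)
Step 2: ((((\h.((((\f.(\g.(\h.((f h) (g h))))) p) h) (s h))) ((\a.a) t)) (\d.(\e.((d e) e)))) t)
Step 3: ((((((\f.(\g.(\h.((f h) (g h))))) p) ((\a.a) t)) (s ((\a.a) t))) (\d.(\e.((d e) e)))) t)
Step 4: (((((\g.(\h.((p h) (g h)))) ((\a.a) t)) (s ((\a.a) t))) (\d.(\e.((d e) e)))) t)
Step 5: ((((\h.((p h) (((\a.a) t) h))) (s ((\a.a) t))) (\d.(\e.((d e) e)))) t)
Step 6: ((((p (s ((\a.a) t))) (((\a.a) t) (s ((\a.a) t)))) (\d.(\e.((d e) e)))) t)
Step 7: ((((p (s t)) (((\a.a) t) (s ((\a.a) t)))) (\d.(\e.((d e) e)))) t)
Step 8: ((((p (s t)) (t (s ((\a.a) t)))) (\d.(\e.((d e) e)))) t)
Step 9: ((((p (s t)) (t (s t))) (\d.(\e.((d e) e)))) t)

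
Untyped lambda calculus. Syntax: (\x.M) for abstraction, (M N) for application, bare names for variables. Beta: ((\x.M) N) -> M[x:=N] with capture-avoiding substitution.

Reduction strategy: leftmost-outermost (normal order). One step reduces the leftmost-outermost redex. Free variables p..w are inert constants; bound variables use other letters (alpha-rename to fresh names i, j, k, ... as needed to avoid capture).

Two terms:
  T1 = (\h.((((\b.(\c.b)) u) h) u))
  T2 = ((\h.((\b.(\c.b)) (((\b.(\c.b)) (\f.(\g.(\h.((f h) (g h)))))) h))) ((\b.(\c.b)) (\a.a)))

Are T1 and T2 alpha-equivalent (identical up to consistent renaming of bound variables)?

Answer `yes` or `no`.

Term 1: (\h.((((\b.(\c.b)) u) h) u))
Term 2: ((\h.((\b.(\c.b)) (((\b.(\c.b)) (\f.(\g.(\h.((f h) (g h)))))) h))) ((\b.(\c.b)) (\a.a)))
Alpha-equivalence: compare structure up to binder renaming.
Result: False

Answer: no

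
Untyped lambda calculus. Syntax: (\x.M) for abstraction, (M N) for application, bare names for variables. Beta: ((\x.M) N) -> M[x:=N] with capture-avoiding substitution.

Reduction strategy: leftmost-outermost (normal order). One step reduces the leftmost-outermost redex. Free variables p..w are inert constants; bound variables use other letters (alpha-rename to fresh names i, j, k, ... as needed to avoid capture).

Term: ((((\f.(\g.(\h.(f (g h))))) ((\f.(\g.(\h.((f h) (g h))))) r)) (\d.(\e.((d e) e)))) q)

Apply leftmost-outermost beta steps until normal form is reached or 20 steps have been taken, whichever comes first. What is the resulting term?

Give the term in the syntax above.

Step 0: ((((\f.(\g.(\h.(f (g h))))) ((\f.(\g.(\h.((f h) (g h))))) r)) (\d.(\e.((d e) e)))) q)
Step 1: (((\g.(\h.(((\f.(\g.(\h.((f h) (g h))))) r) (g h)))) (\d.(\e.((d e) e)))) q)
Step 2: ((\h.(((\f.(\g.(\h.((f h) (g h))))) r) ((\d.(\e.((d e) e))) h))) q)
Step 3: (((\f.(\g.(\h.((f h) (g h))))) r) ((\d.(\e.((d e) e))) q))
Step 4: ((\g.(\h.((r h) (g h)))) ((\d.(\e.((d e) e))) q))
Step 5: (\h.((r h) (((\d.(\e.((d e) e))) q) h)))
Step 6: (\h.((r h) ((\e.((q e) e)) h)))
Step 7: (\h.((r h) ((q h) h)))

Answer: (\h.((r h) ((q h) h)))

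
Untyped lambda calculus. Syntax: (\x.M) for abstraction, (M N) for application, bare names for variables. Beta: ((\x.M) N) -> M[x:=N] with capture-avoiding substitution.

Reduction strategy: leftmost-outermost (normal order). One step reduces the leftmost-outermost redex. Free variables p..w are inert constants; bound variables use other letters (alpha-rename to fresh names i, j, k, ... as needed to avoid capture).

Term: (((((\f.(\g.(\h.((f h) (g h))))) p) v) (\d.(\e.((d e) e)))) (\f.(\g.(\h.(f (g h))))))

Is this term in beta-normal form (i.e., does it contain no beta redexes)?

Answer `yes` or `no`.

Answer: no

Derivation:
Term: (((((\f.(\g.(\h.((f h) (g h))))) p) v) (\d.(\e.((d e) e)))) (\f.(\g.(\h.(f (g h))))))
Found 1 beta redex(es).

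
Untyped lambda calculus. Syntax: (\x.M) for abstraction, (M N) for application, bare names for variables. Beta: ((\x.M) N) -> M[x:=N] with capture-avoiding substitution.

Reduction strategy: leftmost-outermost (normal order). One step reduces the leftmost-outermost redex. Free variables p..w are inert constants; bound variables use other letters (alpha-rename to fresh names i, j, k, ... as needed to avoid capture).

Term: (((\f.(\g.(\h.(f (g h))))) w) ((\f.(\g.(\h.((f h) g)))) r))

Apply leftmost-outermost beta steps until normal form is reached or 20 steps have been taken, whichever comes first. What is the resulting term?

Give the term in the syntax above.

Step 0: (((\f.(\g.(\h.(f (g h))))) w) ((\f.(\g.(\h.((f h) g)))) r))
Step 1: ((\g.(\h.(w (g h)))) ((\f.(\g.(\h.((f h) g)))) r))
Step 2: (\h.(w (((\f.(\g.(\h.((f h) g)))) r) h)))
Step 3: (\h.(w ((\g.(\h.((r h) g))) h)))
Step 4: (\h.(w (\i.((r i) h))))

Answer: (\h.(w (\i.((r i) h))))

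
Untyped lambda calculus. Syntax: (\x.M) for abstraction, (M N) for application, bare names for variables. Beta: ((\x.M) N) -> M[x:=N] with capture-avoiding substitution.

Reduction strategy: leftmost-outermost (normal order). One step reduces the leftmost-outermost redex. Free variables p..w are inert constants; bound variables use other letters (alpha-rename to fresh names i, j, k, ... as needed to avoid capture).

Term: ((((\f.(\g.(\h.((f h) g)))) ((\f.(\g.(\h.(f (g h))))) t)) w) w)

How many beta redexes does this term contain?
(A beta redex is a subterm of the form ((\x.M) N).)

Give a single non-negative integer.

Answer: 2

Derivation:
Term: ((((\f.(\g.(\h.((f h) g)))) ((\f.(\g.(\h.(f (g h))))) t)) w) w)
  Redex: ((\f.(\g.(\h.((f h) g)))) ((\f.(\g.(\h.(f (g h))))) t))
  Redex: ((\f.(\g.(\h.(f (g h))))) t)
Total redexes: 2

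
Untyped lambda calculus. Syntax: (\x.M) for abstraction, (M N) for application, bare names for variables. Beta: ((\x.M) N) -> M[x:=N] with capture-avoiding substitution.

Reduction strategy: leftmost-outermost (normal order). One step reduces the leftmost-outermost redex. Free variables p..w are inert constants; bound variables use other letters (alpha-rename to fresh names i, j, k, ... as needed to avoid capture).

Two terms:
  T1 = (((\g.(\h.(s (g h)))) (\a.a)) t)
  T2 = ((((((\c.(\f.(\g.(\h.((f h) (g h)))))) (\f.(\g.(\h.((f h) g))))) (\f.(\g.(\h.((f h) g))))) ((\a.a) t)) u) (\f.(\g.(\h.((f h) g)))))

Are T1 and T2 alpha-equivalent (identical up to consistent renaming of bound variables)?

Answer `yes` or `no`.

Term 1: (((\g.(\h.(s (g h)))) (\a.a)) t)
Term 2: ((((((\c.(\f.(\g.(\h.((f h) (g h)))))) (\f.(\g.(\h.((f h) g))))) (\f.(\g.(\h.((f h) g))))) ((\a.a) t)) u) (\f.(\g.(\h.((f h) g)))))
Alpha-equivalence: compare structure up to binder renaming.
Result: False

Answer: no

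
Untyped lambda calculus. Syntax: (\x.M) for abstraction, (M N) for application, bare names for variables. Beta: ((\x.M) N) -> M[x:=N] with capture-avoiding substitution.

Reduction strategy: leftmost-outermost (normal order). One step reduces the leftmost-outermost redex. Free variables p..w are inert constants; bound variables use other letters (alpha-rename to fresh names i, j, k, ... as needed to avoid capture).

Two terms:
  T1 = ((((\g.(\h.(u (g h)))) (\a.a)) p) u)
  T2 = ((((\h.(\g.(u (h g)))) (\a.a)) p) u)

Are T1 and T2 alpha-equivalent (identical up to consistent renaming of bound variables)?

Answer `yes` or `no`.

Answer: yes

Derivation:
Term 1: ((((\g.(\h.(u (g h)))) (\a.a)) p) u)
Term 2: ((((\h.(\g.(u (h g)))) (\a.a)) p) u)
Alpha-equivalence: compare structure up to binder renaming.
Result: True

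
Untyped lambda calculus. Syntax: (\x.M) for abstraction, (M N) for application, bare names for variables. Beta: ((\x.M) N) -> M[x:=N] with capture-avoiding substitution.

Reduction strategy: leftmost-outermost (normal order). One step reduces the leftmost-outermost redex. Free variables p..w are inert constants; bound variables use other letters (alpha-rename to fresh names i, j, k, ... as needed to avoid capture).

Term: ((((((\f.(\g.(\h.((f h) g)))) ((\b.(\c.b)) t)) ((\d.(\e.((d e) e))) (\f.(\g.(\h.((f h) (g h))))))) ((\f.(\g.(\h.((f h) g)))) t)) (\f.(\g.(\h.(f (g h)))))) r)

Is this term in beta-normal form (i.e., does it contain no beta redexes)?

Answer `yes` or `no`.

Answer: no

Derivation:
Term: ((((((\f.(\g.(\h.((f h) g)))) ((\b.(\c.b)) t)) ((\d.(\e.((d e) e))) (\f.(\g.(\h.((f h) (g h))))))) ((\f.(\g.(\h.((f h) g)))) t)) (\f.(\g.(\h.(f (g h)))))) r)
Found 4 beta redex(es).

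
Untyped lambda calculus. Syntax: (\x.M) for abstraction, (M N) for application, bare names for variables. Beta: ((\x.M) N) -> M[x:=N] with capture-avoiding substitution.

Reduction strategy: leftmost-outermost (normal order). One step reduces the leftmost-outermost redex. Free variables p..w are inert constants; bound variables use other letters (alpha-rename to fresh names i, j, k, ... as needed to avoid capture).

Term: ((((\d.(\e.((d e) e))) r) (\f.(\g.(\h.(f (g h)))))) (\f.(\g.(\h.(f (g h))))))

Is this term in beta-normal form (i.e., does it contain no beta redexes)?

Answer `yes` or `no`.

Answer: no

Derivation:
Term: ((((\d.(\e.((d e) e))) r) (\f.(\g.(\h.(f (g h)))))) (\f.(\g.(\h.(f (g h))))))
Found 1 beta redex(es).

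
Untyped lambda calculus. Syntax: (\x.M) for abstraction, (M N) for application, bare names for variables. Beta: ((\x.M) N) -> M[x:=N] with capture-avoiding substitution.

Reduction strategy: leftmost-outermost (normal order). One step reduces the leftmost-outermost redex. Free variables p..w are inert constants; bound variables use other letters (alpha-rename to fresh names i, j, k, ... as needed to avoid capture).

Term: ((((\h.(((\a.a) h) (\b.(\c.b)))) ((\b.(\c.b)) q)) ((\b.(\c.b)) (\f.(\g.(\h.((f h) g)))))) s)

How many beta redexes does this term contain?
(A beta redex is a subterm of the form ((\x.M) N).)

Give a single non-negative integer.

Term: ((((\h.(((\a.a) h) (\b.(\c.b)))) ((\b.(\c.b)) q)) ((\b.(\c.b)) (\f.(\g.(\h.((f h) g)))))) s)
  Redex: ((\h.(((\a.a) h) (\b.(\c.b)))) ((\b.(\c.b)) q))
  Redex: ((\a.a) h)
  Redex: ((\b.(\c.b)) q)
  Redex: ((\b.(\c.b)) (\f.(\g.(\h.((f h) g)))))
Total redexes: 4

Answer: 4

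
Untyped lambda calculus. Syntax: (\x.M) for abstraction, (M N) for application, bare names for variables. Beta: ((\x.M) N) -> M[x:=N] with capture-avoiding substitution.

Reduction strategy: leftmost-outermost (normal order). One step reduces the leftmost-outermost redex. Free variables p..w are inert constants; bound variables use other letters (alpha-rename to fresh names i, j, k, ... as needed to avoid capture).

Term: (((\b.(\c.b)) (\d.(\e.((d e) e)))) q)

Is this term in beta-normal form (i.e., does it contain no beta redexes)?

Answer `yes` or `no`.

Answer: no

Derivation:
Term: (((\b.(\c.b)) (\d.(\e.((d e) e)))) q)
Found 1 beta redex(es).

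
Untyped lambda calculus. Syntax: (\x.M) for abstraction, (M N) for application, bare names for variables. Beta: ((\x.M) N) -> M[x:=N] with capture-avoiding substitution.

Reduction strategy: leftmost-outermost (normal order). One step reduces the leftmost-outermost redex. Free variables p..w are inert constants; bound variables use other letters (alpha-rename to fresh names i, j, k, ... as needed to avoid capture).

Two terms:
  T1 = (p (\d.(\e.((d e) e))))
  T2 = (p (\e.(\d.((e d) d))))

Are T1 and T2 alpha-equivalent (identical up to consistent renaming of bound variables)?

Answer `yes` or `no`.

Answer: yes

Derivation:
Term 1: (p (\d.(\e.((d e) e))))
Term 2: (p (\e.(\d.((e d) d))))
Alpha-equivalence: compare structure up to binder renaming.
Result: True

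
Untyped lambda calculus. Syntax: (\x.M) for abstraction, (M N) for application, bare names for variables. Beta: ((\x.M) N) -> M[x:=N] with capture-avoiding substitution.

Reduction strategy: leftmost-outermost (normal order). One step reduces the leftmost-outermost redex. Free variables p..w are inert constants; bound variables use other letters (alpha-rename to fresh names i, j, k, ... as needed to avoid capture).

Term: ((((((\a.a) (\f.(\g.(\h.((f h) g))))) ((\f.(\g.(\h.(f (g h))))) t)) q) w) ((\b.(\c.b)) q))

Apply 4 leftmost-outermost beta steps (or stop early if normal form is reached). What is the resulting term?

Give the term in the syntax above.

Step 0: ((((((\a.a) (\f.(\g.(\h.((f h) g))))) ((\f.(\g.(\h.(f (g h))))) t)) q) w) ((\b.(\c.b)) q))
Step 1: (((((\f.(\g.(\h.((f h) g)))) ((\f.(\g.(\h.(f (g h))))) t)) q) w) ((\b.(\c.b)) q))
Step 2: ((((\g.(\h.((((\f.(\g.(\h.(f (g h))))) t) h) g))) q) w) ((\b.(\c.b)) q))
Step 3: (((\h.((((\f.(\g.(\h.(f (g h))))) t) h) q)) w) ((\b.(\c.b)) q))
Step 4: (((((\f.(\g.(\h.(f (g h))))) t) w) q) ((\b.(\c.b)) q))

Answer: (((((\f.(\g.(\h.(f (g h))))) t) w) q) ((\b.(\c.b)) q))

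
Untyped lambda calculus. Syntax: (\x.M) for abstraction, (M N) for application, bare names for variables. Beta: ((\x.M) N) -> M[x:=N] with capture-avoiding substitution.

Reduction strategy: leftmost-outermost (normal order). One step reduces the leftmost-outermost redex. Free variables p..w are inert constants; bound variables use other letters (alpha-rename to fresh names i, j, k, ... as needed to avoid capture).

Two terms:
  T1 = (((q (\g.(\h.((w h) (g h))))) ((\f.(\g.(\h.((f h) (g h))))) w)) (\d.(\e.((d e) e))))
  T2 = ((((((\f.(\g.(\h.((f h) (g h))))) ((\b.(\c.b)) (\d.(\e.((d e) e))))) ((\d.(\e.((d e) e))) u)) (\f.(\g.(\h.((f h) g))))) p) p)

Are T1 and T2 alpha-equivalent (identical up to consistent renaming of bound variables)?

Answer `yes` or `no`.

Answer: no

Derivation:
Term 1: (((q (\g.(\h.((w h) (g h))))) ((\f.(\g.(\h.((f h) (g h))))) w)) (\d.(\e.((d e) e))))
Term 2: ((((((\f.(\g.(\h.((f h) (g h))))) ((\b.(\c.b)) (\d.(\e.((d e) e))))) ((\d.(\e.((d e) e))) u)) (\f.(\g.(\h.((f h) g))))) p) p)
Alpha-equivalence: compare structure up to binder renaming.
Result: False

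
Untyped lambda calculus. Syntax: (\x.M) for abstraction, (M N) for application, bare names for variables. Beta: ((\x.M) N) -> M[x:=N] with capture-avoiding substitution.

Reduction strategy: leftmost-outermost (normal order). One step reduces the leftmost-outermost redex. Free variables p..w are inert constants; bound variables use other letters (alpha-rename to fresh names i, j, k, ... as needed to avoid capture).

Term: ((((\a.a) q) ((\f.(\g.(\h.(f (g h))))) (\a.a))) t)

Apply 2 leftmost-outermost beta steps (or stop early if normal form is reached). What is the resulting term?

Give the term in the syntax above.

Answer: ((q (\g.(\h.((\a.a) (g h))))) t)

Derivation:
Step 0: ((((\a.a) q) ((\f.(\g.(\h.(f (g h))))) (\a.a))) t)
Step 1: ((q ((\f.(\g.(\h.(f (g h))))) (\a.a))) t)
Step 2: ((q (\g.(\h.((\a.a) (g h))))) t)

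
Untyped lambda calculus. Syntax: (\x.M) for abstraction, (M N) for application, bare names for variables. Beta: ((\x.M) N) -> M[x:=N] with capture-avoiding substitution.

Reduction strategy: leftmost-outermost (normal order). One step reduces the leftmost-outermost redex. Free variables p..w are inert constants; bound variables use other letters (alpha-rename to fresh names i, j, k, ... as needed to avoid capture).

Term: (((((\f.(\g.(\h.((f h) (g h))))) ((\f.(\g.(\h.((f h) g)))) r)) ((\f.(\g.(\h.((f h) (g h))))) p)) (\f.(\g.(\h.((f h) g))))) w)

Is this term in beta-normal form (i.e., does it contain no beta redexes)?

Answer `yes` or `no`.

Answer: no

Derivation:
Term: (((((\f.(\g.(\h.((f h) (g h))))) ((\f.(\g.(\h.((f h) g)))) r)) ((\f.(\g.(\h.((f h) (g h))))) p)) (\f.(\g.(\h.((f h) g))))) w)
Found 3 beta redex(es).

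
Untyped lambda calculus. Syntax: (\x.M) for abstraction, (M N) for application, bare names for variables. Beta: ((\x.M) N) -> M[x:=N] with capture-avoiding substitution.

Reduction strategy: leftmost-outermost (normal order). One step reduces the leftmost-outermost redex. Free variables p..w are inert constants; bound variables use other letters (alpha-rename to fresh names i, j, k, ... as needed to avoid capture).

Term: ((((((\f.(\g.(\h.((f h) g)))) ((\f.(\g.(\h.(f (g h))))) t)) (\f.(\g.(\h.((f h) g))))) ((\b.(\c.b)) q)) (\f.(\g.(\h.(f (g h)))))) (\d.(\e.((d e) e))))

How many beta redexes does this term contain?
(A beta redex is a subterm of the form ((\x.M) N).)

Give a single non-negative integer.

Answer: 3

Derivation:
Term: ((((((\f.(\g.(\h.((f h) g)))) ((\f.(\g.(\h.(f (g h))))) t)) (\f.(\g.(\h.((f h) g))))) ((\b.(\c.b)) q)) (\f.(\g.(\h.(f (g h)))))) (\d.(\e.((d e) e))))
  Redex: ((\f.(\g.(\h.((f h) g)))) ((\f.(\g.(\h.(f (g h))))) t))
  Redex: ((\f.(\g.(\h.(f (g h))))) t)
  Redex: ((\b.(\c.b)) q)
Total redexes: 3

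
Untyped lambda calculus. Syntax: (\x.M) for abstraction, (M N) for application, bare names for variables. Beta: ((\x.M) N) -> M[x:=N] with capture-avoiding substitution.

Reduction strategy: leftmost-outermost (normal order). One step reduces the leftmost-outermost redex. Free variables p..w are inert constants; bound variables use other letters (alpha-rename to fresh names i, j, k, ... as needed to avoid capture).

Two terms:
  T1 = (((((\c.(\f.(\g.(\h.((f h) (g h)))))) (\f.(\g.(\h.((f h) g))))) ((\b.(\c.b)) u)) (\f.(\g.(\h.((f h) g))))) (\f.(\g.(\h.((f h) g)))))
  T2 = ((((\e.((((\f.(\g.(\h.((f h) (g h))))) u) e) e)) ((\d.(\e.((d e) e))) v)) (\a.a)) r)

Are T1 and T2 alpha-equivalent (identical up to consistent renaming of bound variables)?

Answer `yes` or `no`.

Term 1: (((((\c.(\f.(\g.(\h.((f h) (g h)))))) (\f.(\g.(\h.((f h) g))))) ((\b.(\c.b)) u)) (\f.(\g.(\h.((f h) g))))) (\f.(\g.(\h.((f h) g)))))
Term 2: ((((\e.((((\f.(\g.(\h.((f h) (g h))))) u) e) e)) ((\d.(\e.((d e) e))) v)) (\a.a)) r)
Alpha-equivalence: compare structure up to binder renaming.
Result: False

Answer: no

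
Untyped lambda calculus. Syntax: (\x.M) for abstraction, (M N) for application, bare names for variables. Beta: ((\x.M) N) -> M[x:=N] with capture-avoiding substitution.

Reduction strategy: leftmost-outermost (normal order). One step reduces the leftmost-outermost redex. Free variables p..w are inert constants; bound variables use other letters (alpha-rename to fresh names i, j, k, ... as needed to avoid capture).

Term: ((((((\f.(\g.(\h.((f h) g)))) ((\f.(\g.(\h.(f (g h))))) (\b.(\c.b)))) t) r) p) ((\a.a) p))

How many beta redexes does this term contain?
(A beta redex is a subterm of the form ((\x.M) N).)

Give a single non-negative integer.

Answer: 3

Derivation:
Term: ((((((\f.(\g.(\h.((f h) g)))) ((\f.(\g.(\h.(f (g h))))) (\b.(\c.b)))) t) r) p) ((\a.a) p))
  Redex: ((\f.(\g.(\h.((f h) g)))) ((\f.(\g.(\h.(f (g h))))) (\b.(\c.b))))
  Redex: ((\f.(\g.(\h.(f (g h))))) (\b.(\c.b)))
  Redex: ((\a.a) p)
Total redexes: 3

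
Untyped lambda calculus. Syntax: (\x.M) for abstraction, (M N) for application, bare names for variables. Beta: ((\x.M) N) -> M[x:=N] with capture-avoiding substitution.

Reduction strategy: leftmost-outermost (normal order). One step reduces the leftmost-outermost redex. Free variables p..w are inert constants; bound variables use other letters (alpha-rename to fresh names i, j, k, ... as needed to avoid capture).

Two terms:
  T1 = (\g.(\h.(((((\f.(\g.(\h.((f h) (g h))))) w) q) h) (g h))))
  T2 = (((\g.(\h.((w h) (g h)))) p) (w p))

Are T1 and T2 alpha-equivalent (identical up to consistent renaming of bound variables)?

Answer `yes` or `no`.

Term 1: (\g.(\h.(((((\f.(\g.(\h.((f h) (g h))))) w) q) h) (g h))))
Term 2: (((\g.(\h.((w h) (g h)))) p) (w p))
Alpha-equivalence: compare structure up to binder renaming.
Result: False

Answer: no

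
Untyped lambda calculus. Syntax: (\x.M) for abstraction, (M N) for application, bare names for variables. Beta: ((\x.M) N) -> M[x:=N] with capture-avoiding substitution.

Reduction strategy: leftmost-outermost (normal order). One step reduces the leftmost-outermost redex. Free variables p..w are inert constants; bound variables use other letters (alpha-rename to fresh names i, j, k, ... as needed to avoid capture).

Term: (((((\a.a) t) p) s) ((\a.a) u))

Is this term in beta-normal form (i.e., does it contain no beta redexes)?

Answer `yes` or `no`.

Answer: no

Derivation:
Term: (((((\a.a) t) p) s) ((\a.a) u))
Found 2 beta redex(es).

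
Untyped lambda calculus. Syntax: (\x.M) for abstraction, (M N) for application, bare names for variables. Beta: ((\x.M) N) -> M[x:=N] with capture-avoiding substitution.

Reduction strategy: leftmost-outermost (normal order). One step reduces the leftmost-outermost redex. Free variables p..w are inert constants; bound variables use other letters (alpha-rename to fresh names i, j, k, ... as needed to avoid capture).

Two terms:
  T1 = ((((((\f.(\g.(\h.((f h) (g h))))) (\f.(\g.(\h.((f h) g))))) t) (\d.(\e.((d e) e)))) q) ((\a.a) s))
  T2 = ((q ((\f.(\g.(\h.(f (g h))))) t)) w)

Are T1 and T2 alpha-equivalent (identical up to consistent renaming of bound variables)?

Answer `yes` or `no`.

Answer: no

Derivation:
Term 1: ((((((\f.(\g.(\h.((f h) (g h))))) (\f.(\g.(\h.((f h) g))))) t) (\d.(\e.((d e) e)))) q) ((\a.a) s))
Term 2: ((q ((\f.(\g.(\h.(f (g h))))) t)) w)
Alpha-equivalence: compare structure up to binder renaming.
Result: False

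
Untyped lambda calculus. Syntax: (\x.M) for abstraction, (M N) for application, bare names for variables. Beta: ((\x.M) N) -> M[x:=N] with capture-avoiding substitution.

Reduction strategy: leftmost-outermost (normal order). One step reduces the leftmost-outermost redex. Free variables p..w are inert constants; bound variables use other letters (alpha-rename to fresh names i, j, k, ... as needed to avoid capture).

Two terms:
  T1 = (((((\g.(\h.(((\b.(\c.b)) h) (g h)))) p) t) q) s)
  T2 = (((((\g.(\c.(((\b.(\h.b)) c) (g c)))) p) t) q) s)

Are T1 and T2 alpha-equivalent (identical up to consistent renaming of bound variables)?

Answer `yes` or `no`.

Term 1: (((((\g.(\h.(((\b.(\c.b)) h) (g h)))) p) t) q) s)
Term 2: (((((\g.(\c.(((\b.(\h.b)) c) (g c)))) p) t) q) s)
Alpha-equivalence: compare structure up to binder renaming.
Result: True

Answer: yes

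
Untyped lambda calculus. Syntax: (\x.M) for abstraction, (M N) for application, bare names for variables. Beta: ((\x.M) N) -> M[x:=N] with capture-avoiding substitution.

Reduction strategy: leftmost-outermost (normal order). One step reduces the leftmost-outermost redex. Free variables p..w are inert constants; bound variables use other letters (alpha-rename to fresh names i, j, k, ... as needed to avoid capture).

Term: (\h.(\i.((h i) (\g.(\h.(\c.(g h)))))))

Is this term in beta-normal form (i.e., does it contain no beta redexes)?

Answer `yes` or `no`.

Answer: yes

Derivation:
Term: (\h.(\i.((h i) (\g.(\h.(\c.(g h)))))))
No beta redexes found.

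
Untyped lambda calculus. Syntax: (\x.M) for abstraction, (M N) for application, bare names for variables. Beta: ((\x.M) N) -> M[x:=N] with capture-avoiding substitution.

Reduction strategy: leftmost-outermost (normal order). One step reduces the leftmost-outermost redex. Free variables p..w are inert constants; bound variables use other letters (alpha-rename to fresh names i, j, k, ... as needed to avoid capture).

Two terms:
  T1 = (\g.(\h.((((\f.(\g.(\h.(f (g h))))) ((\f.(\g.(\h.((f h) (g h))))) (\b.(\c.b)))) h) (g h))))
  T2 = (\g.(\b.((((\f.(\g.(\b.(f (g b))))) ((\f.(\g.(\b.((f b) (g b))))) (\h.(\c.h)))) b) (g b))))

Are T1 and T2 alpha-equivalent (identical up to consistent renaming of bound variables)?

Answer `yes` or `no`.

Answer: yes

Derivation:
Term 1: (\g.(\h.((((\f.(\g.(\h.(f (g h))))) ((\f.(\g.(\h.((f h) (g h))))) (\b.(\c.b)))) h) (g h))))
Term 2: (\g.(\b.((((\f.(\g.(\b.(f (g b))))) ((\f.(\g.(\b.((f b) (g b))))) (\h.(\c.h)))) b) (g b))))
Alpha-equivalence: compare structure up to binder renaming.
Result: True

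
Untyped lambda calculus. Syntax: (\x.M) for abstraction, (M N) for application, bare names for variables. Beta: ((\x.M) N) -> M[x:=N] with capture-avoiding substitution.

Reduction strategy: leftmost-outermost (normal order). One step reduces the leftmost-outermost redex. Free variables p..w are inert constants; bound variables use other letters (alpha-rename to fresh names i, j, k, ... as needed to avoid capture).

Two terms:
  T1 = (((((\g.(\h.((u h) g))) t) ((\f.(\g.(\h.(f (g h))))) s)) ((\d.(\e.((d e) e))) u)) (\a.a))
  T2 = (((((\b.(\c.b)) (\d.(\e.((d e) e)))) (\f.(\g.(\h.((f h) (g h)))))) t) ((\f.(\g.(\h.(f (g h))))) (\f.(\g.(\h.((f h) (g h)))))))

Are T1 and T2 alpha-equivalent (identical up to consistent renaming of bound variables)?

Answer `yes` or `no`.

Answer: no

Derivation:
Term 1: (((((\g.(\h.((u h) g))) t) ((\f.(\g.(\h.(f (g h))))) s)) ((\d.(\e.((d e) e))) u)) (\a.a))
Term 2: (((((\b.(\c.b)) (\d.(\e.((d e) e)))) (\f.(\g.(\h.((f h) (g h)))))) t) ((\f.(\g.(\h.(f (g h))))) (\f.(\g.(\h.((f h) (g h)))))))
Alpha-equivalence: compare structure up to binder renaming.
Result: False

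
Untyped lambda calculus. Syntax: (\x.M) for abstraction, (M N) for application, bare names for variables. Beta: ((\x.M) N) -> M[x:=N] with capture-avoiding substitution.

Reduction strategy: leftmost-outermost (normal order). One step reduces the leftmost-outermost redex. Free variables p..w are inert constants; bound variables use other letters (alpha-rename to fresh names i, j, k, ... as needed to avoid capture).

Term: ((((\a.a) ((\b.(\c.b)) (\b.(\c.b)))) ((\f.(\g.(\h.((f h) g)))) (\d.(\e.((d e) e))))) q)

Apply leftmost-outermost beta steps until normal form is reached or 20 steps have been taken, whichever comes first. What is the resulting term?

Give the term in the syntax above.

Step 0: ((((\a.a) ((\b.(\c.b)) (\b.(\c.b)))) ((\f.(\g.(\h.((f h) g)))) (\d.(\e.((d e) e))))) q)
Step 1: ((((\b.(\c.b)) (\b.(\c.b))) ((\f.(\g.(\h.((f h) g)))) (\d.(\e.((d e) e))))) q)
Step 2: (((\c.(\b.(\c.b))) ((\f.(\g.(\h.((f h) g)))) (\d.(\e.((d e) e))))) q)
Step 3: ((\b.(\c.b)) q)
Step 4: (\c.q)

Answer: (\c.q)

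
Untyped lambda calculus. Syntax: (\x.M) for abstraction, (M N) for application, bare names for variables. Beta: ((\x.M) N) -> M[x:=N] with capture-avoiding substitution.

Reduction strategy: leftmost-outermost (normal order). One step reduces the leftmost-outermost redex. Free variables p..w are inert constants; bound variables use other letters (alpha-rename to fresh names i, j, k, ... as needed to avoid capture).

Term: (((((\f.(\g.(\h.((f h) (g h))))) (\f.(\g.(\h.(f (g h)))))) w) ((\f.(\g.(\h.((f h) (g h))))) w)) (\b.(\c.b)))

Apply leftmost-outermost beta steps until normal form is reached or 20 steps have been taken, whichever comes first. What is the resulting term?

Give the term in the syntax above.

Answer: (\h.((w h) (((w (\g.(\h.((w h) (g h))))) (\b.(\c.b))) h)))

Derivation:
Step 0: (((((\f.(\g.(\h.((f h) (g h))))) (\f.(\g.(\h.(f (g h)))))) w) ((\f.(\g.(\h.((f h) (g h))))) w)) (\b.(\c.b)))
Step 1: ((((\g.(\h.(((\f.(\g.(\h.(f (g h))))) h) (g h)))) w) ((\f.(\g.(\h.((f h) (g h))))) w)) (\b.(\c.b)))
Step 2: (((\h.(((\f.(\g.(\h.(f (g h))))) h) (w h))) ((\f.(\g.(\h.((f h) (g h))))) w)) (\b.(\c.b)))
Step 3: ((((\f.(\g.(\h.(f (g h))))) ((\f.(\g.(\h.((f h) (g h))))) w)) (w ((\f.(\g.(\h.((f h) (g h))))) w))) (\b.(\c.b)))
Step 4: (((\g.(\h.(((\f.(\g.(\h.((f h) (g h))))) w) (g h)))) (w ((\f.(\g.(\h.((f h) (g h))))) w))) (\b.(\c.b)))
Step 5: ((\h.(((\f.(\g.(\h.((f h) (g h))))) w) ((w ((\f.(\g.(\h.((f h) (g h))))) w)) h))) (\b.(\c.b)))
Step 6: (((\f.(\g.(\h.((f h) (g h))))) w) ((w ((\f.(\g.(\h.((f h) (g h))))) w)) (\b.(\c.b))))
Step 7: ((\g.(\h.((w h) (g h)))) ((w ((\f.(\g.(\h.((f h) (g h))))) w)) (\b.(\c.b))))
Step 8: (\h.((w h) (((w ((\f.(\g.(\h.((f h) (g h))))) w)) (\b.(\c.b))) h)))
Step 9: (\h.((w h) (((w (\g.(\h.((w h) (g h))))) (\b.(\c.b))) h)))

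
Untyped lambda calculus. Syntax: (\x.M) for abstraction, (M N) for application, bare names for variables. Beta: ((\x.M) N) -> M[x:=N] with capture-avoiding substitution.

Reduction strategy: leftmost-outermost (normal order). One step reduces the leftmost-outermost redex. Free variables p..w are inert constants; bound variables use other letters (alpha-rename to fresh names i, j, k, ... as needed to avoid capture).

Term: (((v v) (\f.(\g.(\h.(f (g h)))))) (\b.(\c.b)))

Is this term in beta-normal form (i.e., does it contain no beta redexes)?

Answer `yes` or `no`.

Answer: yes

Derivation:
Term: (((v v) (\f.(\g.(\h.(f (g h)))))) (\b.(\c.b)))
No beta redexes found.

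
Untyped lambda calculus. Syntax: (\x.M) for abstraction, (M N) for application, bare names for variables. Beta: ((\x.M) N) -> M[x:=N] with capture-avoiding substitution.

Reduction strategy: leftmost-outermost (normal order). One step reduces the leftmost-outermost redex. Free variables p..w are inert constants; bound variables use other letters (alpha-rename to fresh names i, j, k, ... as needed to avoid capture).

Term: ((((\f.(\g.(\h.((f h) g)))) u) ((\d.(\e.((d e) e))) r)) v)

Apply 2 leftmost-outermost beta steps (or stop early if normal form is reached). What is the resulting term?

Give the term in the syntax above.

Answer: ((\h.((u h) ((\d.(\e.((d e) e))) r))) v)

Derivation:
Step 0: ((((\f.(\g.(\h.((f h) g)))) u) ((\d.(\e.((d e) e))) r)) v)
Step 1: (((\g.(\h.((u h) g))) ((\d.(\e.((d e) e))) r)) v)
Step 2: ((\h.((u h) ((\d.(\e.((d e) e))) r))) v)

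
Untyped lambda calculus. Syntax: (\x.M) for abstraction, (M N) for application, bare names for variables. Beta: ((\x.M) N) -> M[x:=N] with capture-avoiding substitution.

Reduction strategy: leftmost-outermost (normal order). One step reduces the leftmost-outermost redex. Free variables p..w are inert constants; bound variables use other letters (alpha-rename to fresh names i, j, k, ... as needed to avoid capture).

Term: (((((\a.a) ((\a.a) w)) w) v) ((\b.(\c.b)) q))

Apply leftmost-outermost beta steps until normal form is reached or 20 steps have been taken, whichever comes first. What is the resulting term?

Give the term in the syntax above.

Step 0: (((((\a.a) ((\a.a) w)) w) v) ((\b.(\c.b)) q))
Step 1: (((((\a.a) w) w) v) ((\b.(\c.b)) q))
Step 2: (((w w) v) ((\b.(\c.b)) q))
Step 3: (((w w) v) (\c.q))

Answer: (((w w) v) (\c.q))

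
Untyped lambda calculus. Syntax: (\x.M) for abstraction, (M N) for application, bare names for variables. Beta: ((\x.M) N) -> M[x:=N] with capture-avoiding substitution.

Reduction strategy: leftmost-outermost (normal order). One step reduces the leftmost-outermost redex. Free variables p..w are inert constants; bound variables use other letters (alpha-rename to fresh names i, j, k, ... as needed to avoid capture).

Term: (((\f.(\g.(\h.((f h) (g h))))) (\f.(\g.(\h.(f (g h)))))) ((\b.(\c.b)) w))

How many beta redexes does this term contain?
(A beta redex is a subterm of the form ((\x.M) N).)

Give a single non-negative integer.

Answer: 2

Derivation:
Term: (((\f.(\g.(\h.((f h) (g h))))) (\f.(\g.(\h.(f (g h)))))) ((\b.(\c.b)) w))
  Redex: ((\f.(\g.(\h.((f h) (g h))))) (\f.(\g.(\h.(f (g h))))))
  Redex: ((\b.(\c.b)) w)
Total redexes: 2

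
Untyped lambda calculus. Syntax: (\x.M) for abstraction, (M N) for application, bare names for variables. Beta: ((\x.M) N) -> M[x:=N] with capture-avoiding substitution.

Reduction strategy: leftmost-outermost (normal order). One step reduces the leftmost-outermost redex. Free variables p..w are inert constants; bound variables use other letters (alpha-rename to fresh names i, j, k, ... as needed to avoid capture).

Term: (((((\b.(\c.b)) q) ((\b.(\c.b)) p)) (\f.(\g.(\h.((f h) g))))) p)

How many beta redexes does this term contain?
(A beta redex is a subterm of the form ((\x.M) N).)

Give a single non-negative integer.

Term: (((((\b.(\c.b)) q) ((\b.(\c.b)) p)) (\f.(\g.(\h.((f h) g))))) p)
  Redex: ((\b.(\c.b)) q)
  Redex: ((\b.(\c.b)) p)
Total redexes: 2

Answer: 2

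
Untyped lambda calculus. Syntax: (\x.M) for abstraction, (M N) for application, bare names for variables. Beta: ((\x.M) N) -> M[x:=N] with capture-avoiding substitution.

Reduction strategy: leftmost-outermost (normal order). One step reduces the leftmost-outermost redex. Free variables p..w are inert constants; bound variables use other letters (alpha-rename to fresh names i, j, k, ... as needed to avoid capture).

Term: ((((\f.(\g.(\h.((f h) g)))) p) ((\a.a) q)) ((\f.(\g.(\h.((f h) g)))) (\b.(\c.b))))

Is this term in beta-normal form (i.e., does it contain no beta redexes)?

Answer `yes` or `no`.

Term: ((((\f.(\g.(\h.((f h) g)))) p) ((\a.a) q)) ((\f.(\g.(\h.((f h) g)))) (\b.(\c.b))))
Found 3 beta redex(es).

Answer: no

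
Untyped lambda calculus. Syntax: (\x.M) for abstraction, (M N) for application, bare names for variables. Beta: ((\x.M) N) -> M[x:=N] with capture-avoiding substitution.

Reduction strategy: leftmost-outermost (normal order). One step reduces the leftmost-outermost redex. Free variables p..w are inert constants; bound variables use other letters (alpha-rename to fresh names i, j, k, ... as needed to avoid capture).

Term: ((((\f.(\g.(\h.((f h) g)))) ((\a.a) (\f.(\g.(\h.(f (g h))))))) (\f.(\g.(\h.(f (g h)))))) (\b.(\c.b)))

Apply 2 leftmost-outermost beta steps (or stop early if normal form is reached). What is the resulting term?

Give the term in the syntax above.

Answer: ((\h.((((\a.a) (\f.(\g.(\h.(f (g h)))))) h) (\f.(\g.(\h.(f (g h))))))) (\b.(\c.b)))

Derivation:
Step 0: ((((\f.(\g.(\h.((f h) g)))) ((\a.a) (\f.(\g.(\h.(f (g h))))))) (\f.(\g.(\h.(f (g h)))))) (\b.(\c.b)))
Step 1: (((\g.(\h.((((\a.a) (\f.(\g.(\h.(f (g h)))))) h) g))) (\f.(\g.(\h.(f (g h)))))) (\b.(\c.b)))
Step 2: ((\h.((((\a.a) (\f.(\g.(\h.(f (g h)))))) h) (\f.(\g.(\h.(f (g h))))))) (\b.(\c.b)))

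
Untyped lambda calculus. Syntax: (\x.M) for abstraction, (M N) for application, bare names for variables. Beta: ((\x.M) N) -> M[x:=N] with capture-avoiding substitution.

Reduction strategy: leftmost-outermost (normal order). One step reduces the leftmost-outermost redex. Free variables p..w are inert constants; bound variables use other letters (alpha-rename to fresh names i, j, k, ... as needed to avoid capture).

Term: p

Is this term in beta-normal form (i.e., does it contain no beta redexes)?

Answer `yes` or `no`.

Answer: yes

Derivation:
Term: p
No beta redexes found.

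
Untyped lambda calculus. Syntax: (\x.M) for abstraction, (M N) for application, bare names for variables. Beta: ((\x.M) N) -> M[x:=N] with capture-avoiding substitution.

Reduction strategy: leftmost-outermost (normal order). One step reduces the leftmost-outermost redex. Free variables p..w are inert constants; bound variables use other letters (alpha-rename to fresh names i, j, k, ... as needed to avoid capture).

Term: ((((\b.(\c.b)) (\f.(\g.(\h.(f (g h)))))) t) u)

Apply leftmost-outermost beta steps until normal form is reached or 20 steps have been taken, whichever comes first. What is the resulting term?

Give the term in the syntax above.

Answer: (\g.(\h.(u (g h))))

Derivation:
Step 0: ((((\b.(\c.b)) (\f.(\g.(\h.(f (g h)))))) t) u)
Step 1: (((\c.(\f.(\g.(\h.(f (g h)))))) t) u)
Step 2: ((\f.(\g.(\h.(f (g h))))) u)
Step 3: (\g.(\h.(u (g h))))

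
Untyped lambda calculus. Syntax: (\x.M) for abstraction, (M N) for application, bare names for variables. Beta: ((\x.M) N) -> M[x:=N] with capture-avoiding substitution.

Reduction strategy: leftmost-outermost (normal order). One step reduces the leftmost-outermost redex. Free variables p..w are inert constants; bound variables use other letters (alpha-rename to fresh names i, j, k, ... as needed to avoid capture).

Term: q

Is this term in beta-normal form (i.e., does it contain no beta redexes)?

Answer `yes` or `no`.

Term: q
No beta redexes found.

Answer: yes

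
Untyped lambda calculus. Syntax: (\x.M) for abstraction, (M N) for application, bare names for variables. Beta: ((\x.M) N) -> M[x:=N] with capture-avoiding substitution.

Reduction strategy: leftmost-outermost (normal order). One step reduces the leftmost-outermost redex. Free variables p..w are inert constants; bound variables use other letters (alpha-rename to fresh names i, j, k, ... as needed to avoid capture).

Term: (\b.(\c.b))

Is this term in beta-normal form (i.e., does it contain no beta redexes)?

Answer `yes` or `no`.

Answer: yes

Derivation:
Term: (\b.(\c.b))
No beta redexes found.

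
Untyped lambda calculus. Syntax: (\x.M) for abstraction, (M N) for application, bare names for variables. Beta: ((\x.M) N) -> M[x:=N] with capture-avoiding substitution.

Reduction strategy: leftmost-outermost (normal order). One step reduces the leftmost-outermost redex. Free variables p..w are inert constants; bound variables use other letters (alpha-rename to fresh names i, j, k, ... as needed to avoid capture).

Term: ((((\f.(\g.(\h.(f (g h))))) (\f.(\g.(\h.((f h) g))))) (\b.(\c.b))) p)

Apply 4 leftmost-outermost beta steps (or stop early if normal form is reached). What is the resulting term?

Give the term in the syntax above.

Answer: (\g.(\h.((((\b.(\c.b)) p) h) g)))

Derivation:
Step 0: ((((\f.(\g.(\h.(f (g h))))) (\f.(\g.(\h.((f h) g))))) (\b.(\c.b))) p)
Step 1: (((\g.(\h.((\f.(\g.(\h.((f h) g)))) (g h)))) (\b.(\c.b))) p)
Step 2: ((\h.((\f.(\g.(\h.((f h) g)))) ((\b.(\c.b)) h))) p)
Step 3: ((\f.(\g.(\h.((f h) g)))) ((\b.(\c.b)) p))
Step 4: (\g.(\h.((((\b.(\c.b)) p) h) g)))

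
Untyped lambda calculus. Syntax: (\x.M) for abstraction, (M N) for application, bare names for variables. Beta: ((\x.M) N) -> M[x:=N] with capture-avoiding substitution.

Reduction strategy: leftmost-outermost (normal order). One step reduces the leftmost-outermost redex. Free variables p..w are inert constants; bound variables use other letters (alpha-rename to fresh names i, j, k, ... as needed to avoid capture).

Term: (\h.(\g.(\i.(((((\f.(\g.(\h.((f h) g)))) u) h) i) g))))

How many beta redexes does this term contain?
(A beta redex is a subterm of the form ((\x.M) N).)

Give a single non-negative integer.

Answer: 1

Derivation:
Term: (\h.(\g.(\i.(((((\f.(\g.(\h.((f h) g)))) u) h) i) g))))
  Redex: ((\f.(\g.(\h.((f h) g)))) u)
Total redexes: 1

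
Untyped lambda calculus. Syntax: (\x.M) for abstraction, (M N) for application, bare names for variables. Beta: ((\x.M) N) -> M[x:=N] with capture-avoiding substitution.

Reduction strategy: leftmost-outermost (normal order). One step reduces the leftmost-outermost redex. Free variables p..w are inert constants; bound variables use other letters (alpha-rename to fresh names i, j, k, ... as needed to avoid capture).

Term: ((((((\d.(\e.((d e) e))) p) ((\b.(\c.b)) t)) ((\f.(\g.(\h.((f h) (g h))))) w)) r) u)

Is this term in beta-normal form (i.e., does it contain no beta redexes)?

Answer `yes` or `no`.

Answer: no

Derivation:
Term: ((((((\d.(\e.((d e) e))) p) ((\b.(\c.b)) t)) ((\f.(\g.(\h.((f h) (g h))))) w)) r) u)
Found 3 beta redex(es).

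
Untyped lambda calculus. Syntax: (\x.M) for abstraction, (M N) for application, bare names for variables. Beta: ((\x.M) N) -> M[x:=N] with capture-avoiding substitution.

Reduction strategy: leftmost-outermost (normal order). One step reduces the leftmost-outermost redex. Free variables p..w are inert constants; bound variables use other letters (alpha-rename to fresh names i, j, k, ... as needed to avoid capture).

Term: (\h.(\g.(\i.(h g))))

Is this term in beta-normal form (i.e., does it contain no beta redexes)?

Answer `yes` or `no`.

Answer: yes

Derivation:
Term: (\h.(\g.(\i.(h g))))
No beta redexes found.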